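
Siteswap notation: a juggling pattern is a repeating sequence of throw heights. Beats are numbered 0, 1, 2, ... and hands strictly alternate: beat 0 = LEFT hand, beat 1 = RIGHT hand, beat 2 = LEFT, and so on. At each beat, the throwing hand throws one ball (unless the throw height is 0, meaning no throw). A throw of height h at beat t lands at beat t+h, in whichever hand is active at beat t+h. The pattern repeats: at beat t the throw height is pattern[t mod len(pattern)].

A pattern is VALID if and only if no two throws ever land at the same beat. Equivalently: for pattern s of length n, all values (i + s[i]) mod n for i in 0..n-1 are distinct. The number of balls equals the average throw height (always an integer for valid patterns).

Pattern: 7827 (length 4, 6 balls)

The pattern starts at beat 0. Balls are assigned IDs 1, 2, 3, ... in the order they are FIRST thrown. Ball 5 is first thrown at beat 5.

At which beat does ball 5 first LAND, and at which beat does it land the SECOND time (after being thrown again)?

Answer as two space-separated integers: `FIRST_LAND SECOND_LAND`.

Answer: 13 21

Derivation:
Beat 0 (L): throw ball1 h=7 -> lands@7:R; in-air after throw: [b1@7:R]
Beat 1 (R): throw ball2 h=8 -> lands@9:R; in-air after throw: [b1@7:R b2@9:R]
Beat 2 (L): throw ball3 h=2 -> lands@4:L; in-air after throw: [b3@4:L b1@7:R b2@9:R]
Beat 3 (R): throw ball4 h=7 -> lands@10:L; in-air after throw: [b3@4:L b1@7:R b2@9:R b4@10:L]
Beat 4 (L): throw ball3 h=7 -> lands@11:R; in-air after throw: [b1@7:R b2@9:R b4@10:L b3@11:R]
Beat 5 (R): throw ball5 h=8 -> lands@13:R; in-air after throw: [b1@7:R b2@9:R b4@10:L b3@11:R b5@13:R]
Beat 6 (L): throw ball6 h=2 -> lands@8:L; in-air after throw: [b1@7:R b6@8:L b2@9:R b4@10:L b3@11:R b5@13:R]
Beat 7 (R): throw ball1 h=7 -> lands@14:L; in-air after throw: [b6@8:L b2@9:R b4@10:L b3@11:R b5@13:R b1@14:L]
Beat 8 (L): throw ball6 h=7 -> lands@15:R; in-air after throw: [b2@9:R b4@10:L b3@11:R b5@13:R b1@14:L b6@15:R]
Beat 9 (R): throw ball2 h=8 -> lands@17:R; in-air after throw: [b4@10:L b3@11:R b5@13:R b1@14:L b6@15:R b2@17:R]
Beat 10 (L): throw ball4 h=2 -> lands@12:L; in-air after throw: [b3@11:R b4@12:L b5@13:R b1@14:L b6@15:R b2@17:R]
Beat 11 (R): throw ball3 h=7 -> lands@18:L; in-air after throw: [b4@12:L b5@13:R b1@14:L b6@15:R b2@17:R b3@18:L]
Beat 12 (L): throw ball4 h=7 -> lands@19:R; in-air after throw: [b5@13:R b1@14:L b6@15:R b2@17:R b3@18:L b4@19:R]
Beat 13 (R): throw ball5 h=8 -> lands@21:R; in-air after throw: [b1@14:L b6@15:R b2@17:R b3@18:L b4@19:R b5@21:R]
Beat 14 (L): throw ball1 h=2 -> lands@16:L; in-air after throw: [b6@15:R b1@16:L b2@17:R b3@18:L b4@19:R b5@21:R]
Beat 15 (R): throw ball6 h=7 -> lands@22:L; in-air after throw: [b1@16:L b2@17:R b3@18:L b4@19:R b5@21:R b6@22:L]
Beat 16 (L): throw ball1 h=7 -> lands@23:R; in-air after throw: [b2@17:R b3@18:L b4@19:R b5@21:R b6@22:L b1@23:R]
Beat 17 (R): throw ball2 h=8 -> lands@25:R; in-air after throw: [b3@18:L b4@19:R b5@21:R b6@22:L b1@23:R b2@25:R]
Beat 18 (L): throw ball3 h=2 -> lands@20:L; in-air after throw: [b4@19:R b3@20:L b5@21:R b6@22:L b1@23:R b2@25:R]
Beat 19 (R): throw ball4 h=7 -> lands@26:L; in-air after throw: [b3@20:L b5@21:R b6@22:L b1@23:R b2@25:R b4@26:L]
Ball 5: thrown@5 h=8 -> first land @13; rethrown@13 h=8 -> second land @21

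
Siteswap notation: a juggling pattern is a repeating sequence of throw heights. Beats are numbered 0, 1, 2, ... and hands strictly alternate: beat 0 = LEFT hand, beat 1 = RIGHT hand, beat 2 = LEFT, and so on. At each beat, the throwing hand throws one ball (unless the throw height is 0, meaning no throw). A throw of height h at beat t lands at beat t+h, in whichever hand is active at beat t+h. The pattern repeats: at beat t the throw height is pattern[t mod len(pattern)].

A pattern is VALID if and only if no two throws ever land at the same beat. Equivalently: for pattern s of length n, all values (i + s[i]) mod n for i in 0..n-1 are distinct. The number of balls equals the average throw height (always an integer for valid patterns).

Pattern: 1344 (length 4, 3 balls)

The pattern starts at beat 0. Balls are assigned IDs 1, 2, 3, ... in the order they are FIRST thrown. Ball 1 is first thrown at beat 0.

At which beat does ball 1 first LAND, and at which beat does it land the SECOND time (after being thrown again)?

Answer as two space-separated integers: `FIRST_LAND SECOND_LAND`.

Answer: 1 4

Derivation:
Beat 0 (L): throw ball1 h=1 -> lands@1:R; in-air after throw: [b1@1:R]
Beat 1 (R): throw ball1 h=3 -> lands@4:L; in-air after throw: [b1@4:L]
Beat 2 (L): throw ball2 h=4 -> lands@6:L; in-air after throw: [b1@4:L b2@6:L]
Beat 3 (R): throw ball3 h=4 -> lands@7:R; in-air after throw: [b1@4:L b2@6:L b3@7:R]
Beat 4 (L): throw ball1 h=1 -> lands@5:R; in-air after throw: [b1@5:R b2@6:L b3@7:R]
Ball 1: thrown@0 h=1 -> first land @1; rethrown@1 h=3 -> second land @4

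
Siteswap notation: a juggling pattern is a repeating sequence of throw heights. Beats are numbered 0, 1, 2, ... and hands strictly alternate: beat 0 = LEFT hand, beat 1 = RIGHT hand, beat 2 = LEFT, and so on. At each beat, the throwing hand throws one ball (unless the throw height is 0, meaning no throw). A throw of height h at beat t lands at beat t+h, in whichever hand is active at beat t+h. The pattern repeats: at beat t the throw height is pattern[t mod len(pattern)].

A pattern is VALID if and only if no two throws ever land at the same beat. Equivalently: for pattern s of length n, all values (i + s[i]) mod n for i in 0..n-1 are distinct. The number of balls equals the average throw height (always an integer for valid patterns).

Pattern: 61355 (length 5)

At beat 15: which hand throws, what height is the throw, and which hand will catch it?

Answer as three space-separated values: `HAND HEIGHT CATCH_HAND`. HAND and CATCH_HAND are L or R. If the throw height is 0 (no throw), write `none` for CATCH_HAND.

Beat 15: 15 mod 2 = 1, so hand = R
Throw height = pattern[15 mod 5] = pattern[0] = 6
Lands at beat 15+6=21, 21 mod 2 = 1, so catch hand = R

Answer: R 6 R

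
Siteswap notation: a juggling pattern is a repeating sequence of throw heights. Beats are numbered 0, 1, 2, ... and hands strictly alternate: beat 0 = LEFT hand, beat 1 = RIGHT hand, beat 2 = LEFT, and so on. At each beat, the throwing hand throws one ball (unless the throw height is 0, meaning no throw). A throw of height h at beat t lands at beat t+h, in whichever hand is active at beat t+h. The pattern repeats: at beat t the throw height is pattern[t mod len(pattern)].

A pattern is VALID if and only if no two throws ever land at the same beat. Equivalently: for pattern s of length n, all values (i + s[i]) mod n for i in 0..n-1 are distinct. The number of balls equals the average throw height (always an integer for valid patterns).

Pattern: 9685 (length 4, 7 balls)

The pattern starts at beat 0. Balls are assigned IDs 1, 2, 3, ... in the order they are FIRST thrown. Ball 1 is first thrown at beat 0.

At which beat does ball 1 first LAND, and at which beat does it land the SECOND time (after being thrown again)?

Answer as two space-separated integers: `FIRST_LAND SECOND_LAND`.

Answer: 9 15

Derivation:
Beat 0 (L): throw ball1 h=9 -> lands@9:R; in-air after throw: [b1@9:R]
Beat 1 (R): throw ball2 h=6 -> lands@7:R; in-air after throw: [b2@7:R b1@9:R]
Beat 2 (L): throw ball3 h=8 -> lands@10:L; in-air after throw: [b2@7:R b1@9:R b3@10:L]
Beat 3 (R): throw ball4 h=5 -> lands@8:L; in-air after throw: [b2@7:R b4@8:L b1@9:R b3@10:L]
Beat 4 (L): throw ball5 h=9 -> lands@13:R; in-air after throw: [b2@7:R b4@8:L b1@9:R b3@10:L b5@13:R]
Beat 5 (R): throw ball6 h=6 -> lands@11:R; in-air after throw: [b2@7:R b4@8:L b1@9:R b3@10:L b6@11:R b5@13:R]
Beat 6 (L): throw ball7 h=8 -> lands@14:L; in-air after throw: [b2@7:R b4@8:L b1@9:R b3@10:L b6@11:R b5@13:R b7@14:L]
Beat 7 (R): throw ball2 h=5 -> lands@12:L; in-air after throw: [b4@8:L b1@9:R b3@10:L b6@11:R b2@12:L b5@13:R b7@14:L]
Beat 8 (L): throw ball4 h=9 -> lands@17:R; in-air after throw: [b1@9:R b3@10:L b6@11:R b2@12:L b5@13:R b7@14:L b4@17:R]
Beat 9 (R): throw ball1 h=6 -> lands@15:R; in-air after throw: [b3@10:L b6@11:R b2@12:L b5@13:R b7@14:L b1@15:R b4@17:R]
Beat 10 (L): throw ball3 h=8 -> lands@18:L; in-air after throw: [b6@11:R b2@12:L b5@13:R b7@14:L b1@15:R b4@17:R b3@18:L]
Beat 11 (R): throw ball6 h=5 -> lands@16:L; in-air after throw: [b2@12:L b5@13:R b7@14:L b1@15:R b6@16:L b4@17:R b3@18:L]
Beat 12 (L): throw ball2 h=9 -> lands@21:R; in-air after throw: [b5@13:R b7@14:L b1@15:R b6@16:L b4@17:R b3@18:L b2@21:R]
Beat 13 (R): throw ball5 h=6 -> lands@19:R; in-air after throw: [b7@14:L b1@15:R b6@16:L b4@17:R b3@18:L b5@19:R b2@21:R]
Beat 14 (L): throw ball7 h=8 -> lands@22:L; in-air after throw: [b1@15:R b6@16:L b4@17:R b3@18:L b5@19:R b2@21:R b7@22:L]
Beat 15 (R): throw ball1 h=5 -> lands@20:L; in-air after throw: [b6@16:L b4@17:R b3@18:L b5@19:R b1@20:L b2@21:R b7@22:L]
Ball 1: thrown@0 h=9 -> first land @9; rethrown@9 h=6 -> second land @15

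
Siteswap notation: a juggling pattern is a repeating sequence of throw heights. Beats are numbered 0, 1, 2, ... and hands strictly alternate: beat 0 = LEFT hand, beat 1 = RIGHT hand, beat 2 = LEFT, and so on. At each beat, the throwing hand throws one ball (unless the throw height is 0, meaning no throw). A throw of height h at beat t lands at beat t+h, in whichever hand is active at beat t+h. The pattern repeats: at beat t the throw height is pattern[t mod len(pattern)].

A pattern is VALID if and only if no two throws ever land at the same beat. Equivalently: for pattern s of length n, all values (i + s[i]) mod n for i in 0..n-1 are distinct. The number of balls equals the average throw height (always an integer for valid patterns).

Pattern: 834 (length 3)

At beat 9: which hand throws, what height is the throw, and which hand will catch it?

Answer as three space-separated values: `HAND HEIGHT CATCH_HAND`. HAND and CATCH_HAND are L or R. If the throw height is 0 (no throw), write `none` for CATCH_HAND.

Answer: R 8 R

Derivation:
Beat 9: 9 mod 2 = 1, so hand = R
Throw height = pattern[9 mod 3] = pattern[0] = 8
Lands at beat 9+8=17, 17 mod 2 = 1, so catch hand = R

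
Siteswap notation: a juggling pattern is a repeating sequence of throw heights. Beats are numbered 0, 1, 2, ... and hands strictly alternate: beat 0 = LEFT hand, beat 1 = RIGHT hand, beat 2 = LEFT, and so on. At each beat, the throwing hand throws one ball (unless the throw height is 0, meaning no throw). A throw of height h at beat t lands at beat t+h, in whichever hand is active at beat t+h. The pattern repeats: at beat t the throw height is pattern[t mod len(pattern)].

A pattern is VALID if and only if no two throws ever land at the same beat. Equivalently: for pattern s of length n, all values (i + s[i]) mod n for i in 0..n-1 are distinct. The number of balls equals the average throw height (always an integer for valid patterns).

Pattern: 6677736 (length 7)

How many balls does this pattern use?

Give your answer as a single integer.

Pattern = [6, 6, 7, 7, 7, 3, 6], length n = 7
  position 0: throw height = 6, running sum = 6
  position 1: throw height = 6, running sum = 12
  position 2: throw height = 7, running sum = 19
  position 3: throw height = 7, running sum = 26
  position 4: throw height = 7, running sum = 33
  position 5: throw height = 3, running sum = 36
  position 6: throw height = 6, running sum = 42
Total sum = 42; balls = sum / n = 42 / 7 = 6

Answer: 6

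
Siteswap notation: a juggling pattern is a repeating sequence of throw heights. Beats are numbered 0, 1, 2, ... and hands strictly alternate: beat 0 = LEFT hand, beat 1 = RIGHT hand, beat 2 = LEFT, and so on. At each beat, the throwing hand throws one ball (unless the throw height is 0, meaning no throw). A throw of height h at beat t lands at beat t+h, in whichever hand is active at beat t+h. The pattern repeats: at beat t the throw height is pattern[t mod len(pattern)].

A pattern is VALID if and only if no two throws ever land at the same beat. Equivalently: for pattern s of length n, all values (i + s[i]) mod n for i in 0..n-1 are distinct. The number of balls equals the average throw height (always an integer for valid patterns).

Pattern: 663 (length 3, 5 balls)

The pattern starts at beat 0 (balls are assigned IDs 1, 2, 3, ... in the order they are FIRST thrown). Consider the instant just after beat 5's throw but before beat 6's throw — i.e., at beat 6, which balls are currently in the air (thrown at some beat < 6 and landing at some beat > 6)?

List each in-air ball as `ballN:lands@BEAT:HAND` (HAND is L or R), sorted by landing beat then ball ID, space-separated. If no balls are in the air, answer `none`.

Beat 0 (L): throw ball1 h=6 -> lands@6:L; in-air after throw: [b1@6:L]
Beat 1 (R): throw ball2 h=6 -> lands@7:R; in-air after throw: [b1@6:L b2@7:R]
Beat 2 (L): throw ball3 h=3 -> lands@5:R; in-air after throw: [b3@5:R b1@6:L b2@7:R]
Beat 3 (R): throw ball4 h=6 -> lands@9:R; in-air after throw: [b3@5:R b1@6:L b2@7:R b4@9:R]
Beat 4 (L): throw ball5 h=6 -> lands@10:L; in-air after throw: [b3@5:R b1@6:L b2@7:R b4@9:R b5@10:L]
Beat 5 (R): throw ball3 h=3 -> lands@8:L; in-air after throw: [b1@6:L b2@7:R b3@8:L b4@9:R b5@10:L]
Beat 6 (L): throw ball1 h=6 -> lands@12:L; in-air after throw: [b2@7:R b3@8:L b4@9:R b5@10:L b1@12:L]

Answer: ball2:lands@7:R ball3:lands@8:L ball4:lands@9:R ball5:lands@10:L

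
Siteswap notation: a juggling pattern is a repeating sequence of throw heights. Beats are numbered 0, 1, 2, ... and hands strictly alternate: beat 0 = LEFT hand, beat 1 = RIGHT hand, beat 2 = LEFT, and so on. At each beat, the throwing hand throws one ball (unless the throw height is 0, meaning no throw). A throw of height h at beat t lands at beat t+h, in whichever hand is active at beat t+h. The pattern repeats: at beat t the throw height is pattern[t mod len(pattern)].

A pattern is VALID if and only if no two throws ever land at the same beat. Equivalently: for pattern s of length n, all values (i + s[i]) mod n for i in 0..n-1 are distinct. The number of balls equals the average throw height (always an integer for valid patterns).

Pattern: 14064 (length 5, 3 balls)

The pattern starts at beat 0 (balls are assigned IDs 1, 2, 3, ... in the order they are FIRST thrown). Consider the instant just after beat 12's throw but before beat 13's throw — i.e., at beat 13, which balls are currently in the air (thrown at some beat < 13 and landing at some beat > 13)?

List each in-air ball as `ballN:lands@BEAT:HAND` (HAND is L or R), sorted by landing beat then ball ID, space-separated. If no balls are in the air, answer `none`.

Answer: ball3:lands@14:L ball1:lands@15:R

Derivation:
Beat 0 (L): throw ball1 h=1 -> lands@1:R; in-air after throw: [b1@1:R]
Beat 1 (R): throw ball1 h=4 -> lands@5:R; in-air after throw: [b1@5:R]
Beat 3 (R): throw ball2 h=6 -> lands@9:R; in-air after throw: [b1@5:R b2@9:R]
Beat 4 (L): throw ball3 h=4 -> lands@8:L; in-air after throw: [b1@5:R b3@8:L b2@9:R]
Beat 5 (R): throw ball1 h=1 -> lands@6:L; in-air after throw: [b1@6:L b3@8:L b2@9:R]
Beat 6 (L): throw ball1 h=4 -> lands@10:L; in-air after throw: [b3@8:L b2@9:R b1@10:L]
Beat 8 (L): throw ball3 h=6 -> lands@14:L; in-air after throw: [b2@9:R b1@10:L b3@14:L]
Beat 9 (R): throw ball2 h=4 -> lands@13:R; in-air after throw: [b1@10:L b2@13:R b3@14:L]
Beat 10 (L): throw ball1 h=1 -> lands@11:R; in-air after throw: [b1@11:R b2@13:R b3@14:L]
Beat 11 (R): throw ball1 h=4 -> lands@15:R; in-air after throw: [b2@13:R b3@14:L b1@15:R]
Beat 13 (R): throw ball2 h=6 -> lands@19:R; in-air after throw: [b3@14:L b1@15:R b2@19:R]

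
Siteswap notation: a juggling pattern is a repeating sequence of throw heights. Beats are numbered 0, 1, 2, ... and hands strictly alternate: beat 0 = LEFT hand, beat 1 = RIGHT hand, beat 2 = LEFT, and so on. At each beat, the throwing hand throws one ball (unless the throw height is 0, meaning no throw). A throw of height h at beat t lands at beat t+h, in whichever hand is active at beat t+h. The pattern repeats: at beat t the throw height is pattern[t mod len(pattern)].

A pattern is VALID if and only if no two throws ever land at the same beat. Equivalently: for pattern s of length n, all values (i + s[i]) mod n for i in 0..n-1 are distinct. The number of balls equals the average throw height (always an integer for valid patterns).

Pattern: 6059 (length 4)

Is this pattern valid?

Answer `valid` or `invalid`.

Answer: valid

Derivation:
i=0: (i + s[i]) mod n = (0 + 6) mod 4 = 2
i=1: (i + s[i]) mod n = (1 + 0) mod 4 = 1
i=2: (i + s[i]) mod n = (2 + 5) mod 4 = 3
i=3: (i + s[i]) mod n = (3 + 9) mod 4 = 0
Residues: [2, 1, 3, 0], distinct: True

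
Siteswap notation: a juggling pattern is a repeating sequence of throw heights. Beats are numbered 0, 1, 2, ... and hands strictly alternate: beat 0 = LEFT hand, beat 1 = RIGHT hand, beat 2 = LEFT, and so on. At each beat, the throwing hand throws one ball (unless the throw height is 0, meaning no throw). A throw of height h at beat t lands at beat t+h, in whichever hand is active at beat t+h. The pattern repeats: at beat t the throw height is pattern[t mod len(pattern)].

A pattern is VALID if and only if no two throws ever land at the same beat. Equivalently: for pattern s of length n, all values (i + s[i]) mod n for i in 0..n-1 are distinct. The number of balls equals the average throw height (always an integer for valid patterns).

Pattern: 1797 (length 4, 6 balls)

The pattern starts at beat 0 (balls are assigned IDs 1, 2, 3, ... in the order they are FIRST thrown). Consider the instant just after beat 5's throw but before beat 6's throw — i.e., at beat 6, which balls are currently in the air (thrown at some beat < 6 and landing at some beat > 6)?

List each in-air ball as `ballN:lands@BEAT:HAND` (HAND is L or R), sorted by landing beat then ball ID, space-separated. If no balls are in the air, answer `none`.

Beat 0 (L): throw ball1 h=1 -> lands@1:R; in-air after throw: [b1@1:R]
Beat 1 (R): throw ball1 h=7 -> lands@8:L; in-air after throw: [b1@8:L]
Beat 2 (L): throw ball2 h=9 -> lands@11:R; in-air after throw: [b1@8:L b2@11:R]
Beat 3 (R): throw ball3 h=7 -> lands@10:L; in-air after throw: [b1@8:L b3@10:L b2@11:R]
Beat 4 (L): throw ball4 h=1 -> lands@5:R; in-air after throw: [b4@5:R b1@8:L b3@10:L b2@11:R]
Beat 5 (R): throw ball4 h=7 -> lands@12:L; in-air after throw: [b1@8:L b3@10:L b2@11:R b4@12:L]
Beat 6 (L): throw ball5 h=9 -> lands@15:R; in-air after throw: [b1@8:L b3@10:L b2@11:R b4@12:L b5@15:R]

Answer: ball1:lands@8:L ball3:lands@10:L ball2:lands@11:R ball4:lands@12:L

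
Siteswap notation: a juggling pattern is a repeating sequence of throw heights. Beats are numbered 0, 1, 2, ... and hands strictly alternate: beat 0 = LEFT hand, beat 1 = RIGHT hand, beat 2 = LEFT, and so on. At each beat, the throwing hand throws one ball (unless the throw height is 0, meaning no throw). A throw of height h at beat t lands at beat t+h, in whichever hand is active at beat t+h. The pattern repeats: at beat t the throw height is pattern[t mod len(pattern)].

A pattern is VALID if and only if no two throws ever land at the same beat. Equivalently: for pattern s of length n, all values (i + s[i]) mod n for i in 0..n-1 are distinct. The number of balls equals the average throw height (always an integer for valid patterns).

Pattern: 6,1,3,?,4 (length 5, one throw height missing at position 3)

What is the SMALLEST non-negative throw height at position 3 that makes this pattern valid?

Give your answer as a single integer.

Answer: 1

Derivation:
i=0: (0 + 6) mod 5 = 1
i=1: (1 + 1) mod 5 = 2
i=2: (2 + 3) mod 5 = 0
i=3: s[i]=? (unknown)
i=4: (4 + 4) mod 5 = 3
Known residues: [0, 1, 2, 3]; need a permutation of 0..4, so missing residue r = 4
Need (3 + s) mod 5 = 4; smallest s = (4 - 3) mod 5 = 1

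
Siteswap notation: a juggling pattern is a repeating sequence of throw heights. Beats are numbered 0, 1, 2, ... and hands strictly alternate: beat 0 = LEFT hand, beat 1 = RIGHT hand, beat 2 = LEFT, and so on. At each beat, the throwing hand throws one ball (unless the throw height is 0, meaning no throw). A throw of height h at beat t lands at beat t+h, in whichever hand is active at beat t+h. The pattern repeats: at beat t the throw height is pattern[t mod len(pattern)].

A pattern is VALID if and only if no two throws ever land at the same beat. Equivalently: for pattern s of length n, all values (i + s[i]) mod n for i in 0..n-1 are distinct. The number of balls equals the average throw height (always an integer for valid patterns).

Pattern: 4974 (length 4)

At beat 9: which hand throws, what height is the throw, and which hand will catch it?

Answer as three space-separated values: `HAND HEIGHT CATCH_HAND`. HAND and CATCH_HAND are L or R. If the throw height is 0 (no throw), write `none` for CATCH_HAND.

Beat 9: 9 mod 2 = 1, so hand = R
Throw height = pattern[9 mod 4] = pattern[1] = 9
Lands at beat 9+9=18, 18 mod 2 = 0, so catch hand = L

Answer: R 9 L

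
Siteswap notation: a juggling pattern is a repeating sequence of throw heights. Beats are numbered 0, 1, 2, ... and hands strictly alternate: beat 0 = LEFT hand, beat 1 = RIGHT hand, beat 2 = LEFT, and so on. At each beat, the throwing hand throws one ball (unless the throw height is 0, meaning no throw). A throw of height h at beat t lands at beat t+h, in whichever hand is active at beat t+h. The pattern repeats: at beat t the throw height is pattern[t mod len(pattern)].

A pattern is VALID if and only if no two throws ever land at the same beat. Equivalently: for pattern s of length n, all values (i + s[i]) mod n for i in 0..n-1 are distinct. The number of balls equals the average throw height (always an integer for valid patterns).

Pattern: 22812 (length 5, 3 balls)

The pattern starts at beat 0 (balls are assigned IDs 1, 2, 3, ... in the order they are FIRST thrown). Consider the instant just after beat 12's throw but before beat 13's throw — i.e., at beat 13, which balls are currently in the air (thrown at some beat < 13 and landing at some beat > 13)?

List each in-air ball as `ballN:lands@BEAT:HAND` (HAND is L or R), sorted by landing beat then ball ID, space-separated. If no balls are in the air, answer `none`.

Answer: ball3:lands@15:R ball1:lands@20:L

Derivation:
Beat 0 (L): throw ball1 h=2 -> lands@2:L; in-air after throw: [b1@2:L]
Beat 1 (R): throw ball2 h=2 -> lands@3:R; in-air after throw: [b1@2:L b2@3:R]
Beat 2 (L): throw ball1 h=8 -> lands@10:L; in-air after throw: [b2@3:R b1@10:L]
Beat 3 (R): throw ball2 h=1 -> lands@4:L; in-air after throw: [b2@4:L b1@10:L]
Beat 4 (L): throw ball2 h=2 -> lands@6:L; in-air after throw: [b2@6:L b1@10:L]
Beat 5 (R): throw ball3 h=2 -> lands@7:R; in-air after throw: [b2@6:L b3@7:R b1@10:L]
Beat 6 (L): throw ball2 h=2 -> lands@8:L; in-air after throw: [b3@7:R b2@8:L b1@10:L]
Beat 7 (R): throw ball3 h=8 -> lands@15:R; in-air after throw: [b2@8:L b1@10:L b3@15:R]
Beat 8 (L): throw ball2 h=1 -> lands@9:R; in-air after throw: [b2@9:R b1@10:L b3@15:R]
Beat 9 (R): throw ball2 h=2 -> lands@11:R; in-air after throw: [b1@10:L b2@11:R b3@15:R]
Beat 10 (L): throw ball1 h=2 -> lands@12:L; in-air after throw: [b2@11:R b1@12:L b3@15:R]
Beat 11 (R): throw ball2 h=2 -> lands@13:R; in-air after throw: [b1@12:L b2@13:R b3@15:R]
Beat 12 (L): throw ball1 h=8 -> lands@20:L; in-air after throw: [b2@13:R b3@15:R b1@20:L]
Beat 13 (R): throw ball2 h=1 -> lands@14:L; in-air after throw: [b2@14:L b3@15:R b1@20:L]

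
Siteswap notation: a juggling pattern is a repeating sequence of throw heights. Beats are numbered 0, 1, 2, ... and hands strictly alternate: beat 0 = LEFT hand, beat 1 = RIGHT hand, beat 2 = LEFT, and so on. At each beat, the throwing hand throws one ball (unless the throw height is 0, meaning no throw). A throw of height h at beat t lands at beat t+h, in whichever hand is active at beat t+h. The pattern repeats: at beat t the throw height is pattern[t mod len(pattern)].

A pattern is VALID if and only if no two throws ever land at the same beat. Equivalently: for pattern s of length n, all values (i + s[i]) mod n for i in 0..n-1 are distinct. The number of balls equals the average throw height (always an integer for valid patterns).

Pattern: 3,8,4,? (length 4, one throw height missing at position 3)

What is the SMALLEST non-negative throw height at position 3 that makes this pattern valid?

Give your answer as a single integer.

i=0: (0 + 3) mod 4 = 3
i=1: (1 + 8) mod 4 = 1
i=2: (2 + 4) mod 4 = 2
i=3: s[i]=? (unknown)
Known residues: [1, 2, 3]; need a permutation of 0..3, so missing residue r = 0
Need (3 + s) mod 4 = 0; smallest s = (0 - 3) mod 4 = 1

Answer: 1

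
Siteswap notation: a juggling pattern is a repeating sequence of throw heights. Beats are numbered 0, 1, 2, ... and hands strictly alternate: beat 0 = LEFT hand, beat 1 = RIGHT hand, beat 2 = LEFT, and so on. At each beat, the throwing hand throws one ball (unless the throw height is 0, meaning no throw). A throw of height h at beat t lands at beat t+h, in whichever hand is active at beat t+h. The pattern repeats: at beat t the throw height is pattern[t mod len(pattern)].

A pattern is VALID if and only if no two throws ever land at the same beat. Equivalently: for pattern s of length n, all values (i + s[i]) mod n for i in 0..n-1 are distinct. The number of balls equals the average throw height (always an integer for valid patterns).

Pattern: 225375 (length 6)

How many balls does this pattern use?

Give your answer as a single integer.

Answer: 4

Derivation:
Pattern = [2, 2, 5, 3, 7, 5], length n = 6
  position 0: throw height = 2, running sum = 2
  position 1: throw height = 2, running sum = 4
  position 2: throw height = 5, running sum = 9
  position 3: throw height = 3, running sum = 12
  position 4: throw height = 7, running sum = 19
  position 5: throw height = 5, running sum = 24
Total sum = 24; balls = sum / n = 24 / 6 = 4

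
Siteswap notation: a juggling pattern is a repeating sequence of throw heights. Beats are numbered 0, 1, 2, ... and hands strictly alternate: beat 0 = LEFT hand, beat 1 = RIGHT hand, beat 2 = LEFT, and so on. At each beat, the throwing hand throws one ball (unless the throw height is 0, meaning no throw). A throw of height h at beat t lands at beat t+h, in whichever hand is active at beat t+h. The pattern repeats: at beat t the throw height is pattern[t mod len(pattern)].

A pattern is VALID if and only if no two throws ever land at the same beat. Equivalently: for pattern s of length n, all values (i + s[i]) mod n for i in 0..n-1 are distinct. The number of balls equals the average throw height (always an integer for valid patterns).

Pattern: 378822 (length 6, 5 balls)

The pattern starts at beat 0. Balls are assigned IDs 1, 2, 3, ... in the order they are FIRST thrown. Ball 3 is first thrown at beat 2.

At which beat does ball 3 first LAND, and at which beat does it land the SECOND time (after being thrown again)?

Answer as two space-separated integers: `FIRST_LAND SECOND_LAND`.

Beat 0 (L): throw ball1 h=3 -> lands@3:R; in-air after throw: [b1@3:R]
Beat 1 (R): throw ball2 h=7 -> lands@8:L; in-air after throw: [b1@3:R b2@8:L]
Beat 2 (L): throw ball3 h=8 -> lands@10:L; in-air after throw: [b1@3:R b2@8:L b3@10:L]
Beat 3 (R): throw ball1 h=8 -> lands@11:R; in-air after throw: [b2@8:L b3@10:L b1@11:R]
Beat 4 (L): throw ball4 h=2 -> lands@6:L; in-air after throw: [b4@6:L b2@8:L b3@10:L b1@11:R]
Beat 5 (R): throw ball5 h=2 -> lands@7:R; in-air after throw: [b4@6:L b5@7:R b2@8:L b3@10:L b1@11:R]
Beat 6 (L): throw ball4 h=3 -> lands@9:R; in-air after throw: [b5@7:R b2@8:L b4@9:R b3@10:L b1@11:R]
Beat 7 (R): throw ball5 h=7 -> lands@14:L; in-air after throw: [b2@8:L b4@9:R b3@10:L b1@11:R b5@14:L]
Beat 8 (L): throw ball2 h=8 -> lands@16:L; in-air after throw: [b4@9:R b3@10:L b1@11:R b5@14:L b2@16:L]
Beat 9 (R): throw ball4 h=8 -> lands@17:R; in-air after throw: [b3@10:L b1@11:R b5@14:L b2@16:L b4@17:R]
Beat 10 (L): throw ball3 h=2 -> lands@12:L; in-air after throw: [b1@11:R b3@12:L b5@14:L b2@16:L b4@17:R]
Beat 11 (R): throw ball1 h=2 -> lands@13:R; in-air after throw: [b3@12:L b1@13:R b5@14:L b2@16:L b4@17:R]
Beat 12 (L): throw ball3 h=3 -> lands@15:R; in-air after throw: [b1@13:R b5@14:L b3@15:R b2@16:L b4@17:R]
Ball 3: thrown@2 h=8 -> first land @10; rethrown@10 h=2 -> second land @12

Answer: 10 12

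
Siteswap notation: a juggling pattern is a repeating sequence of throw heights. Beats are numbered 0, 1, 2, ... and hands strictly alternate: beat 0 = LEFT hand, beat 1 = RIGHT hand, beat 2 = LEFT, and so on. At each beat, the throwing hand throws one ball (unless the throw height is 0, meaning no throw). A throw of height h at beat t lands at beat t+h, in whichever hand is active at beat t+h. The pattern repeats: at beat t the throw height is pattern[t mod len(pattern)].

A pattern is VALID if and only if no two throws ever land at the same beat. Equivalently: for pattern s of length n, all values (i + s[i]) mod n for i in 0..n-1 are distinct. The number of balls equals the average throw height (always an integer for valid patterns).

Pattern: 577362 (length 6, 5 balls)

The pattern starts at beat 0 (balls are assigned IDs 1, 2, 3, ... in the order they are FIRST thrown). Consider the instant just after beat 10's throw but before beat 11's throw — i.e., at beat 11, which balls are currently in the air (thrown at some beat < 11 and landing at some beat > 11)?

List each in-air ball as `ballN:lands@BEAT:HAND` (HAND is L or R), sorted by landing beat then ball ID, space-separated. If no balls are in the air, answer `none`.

Beat 0 (L): throw ball1 h=5 -> lands@5:R; in-air after throw: [b1@5:R]
Beat 1 (R): throw ball2 h=7 -> lands@8:L; in-air after throw: [b1@5:R b2@8:L]
Beat 2 (L): throw ball3 h=7 -> lands@9:R; in-air after throw: [b1@5:R b2@8:L b3@9:R]
Beat 3 (R): throw ball4 h=3 -> lands@6:L; in-air after throw: [b1@5:R b4@6:L b2@8:L b3@9:R]
Beat 4 (L): throw ball5 h=6 -> lands@10:L; in-air after throw: [b1@5:R b4@6:L b2@8:L b3@9:R b5@10:L]
Beat 5 (R): throw ball1 h=2 -> lands@7:R; in-air after throw: [b4@6:L b1@7:R b2@8:L b3@9:R b5@10:L]
Beat 6 (L): throw ball4 h=5 -> lands@11:R; in-air after throw: [b1@7:R b2@8:L b3@9:R b5@10:L b4@11:R]
Beat 7 (R): throw ball1 h=7 -> lands@14:L; in-air after throw: [b2@8:L b3@9:R b5@10:L b4@11:R b1@14:L]
Beat 8 (L): throw ball2 h=7 -> lands@15:R; in-air after throw: [b3@9:R b5@10:L b4@11:R b1@14:L b2@15:R]
Beat 9 (R): throw ball3 h=3 -> lands@12:L; in-air after throw: [b5@10:L b4@11:R b3@12:L b1@14:L b2@15:R]
Beat 10 (L): throw ball5 h=6 -> lands@16:L; in-air after throw: [b4@11:R b3@12:L b1@14:L b2@15:R b5@16:L]
Beat 11 (R): throw ball4 h=2 -> lands@13:R; in-air after throw: [b3@12:L b4@13:R b1@14:L b2@15:R b5@16:L]

Answer: ball3:lands@12:L ball1:lands@14:L ball2:lands@15:R ball5:lands@16:L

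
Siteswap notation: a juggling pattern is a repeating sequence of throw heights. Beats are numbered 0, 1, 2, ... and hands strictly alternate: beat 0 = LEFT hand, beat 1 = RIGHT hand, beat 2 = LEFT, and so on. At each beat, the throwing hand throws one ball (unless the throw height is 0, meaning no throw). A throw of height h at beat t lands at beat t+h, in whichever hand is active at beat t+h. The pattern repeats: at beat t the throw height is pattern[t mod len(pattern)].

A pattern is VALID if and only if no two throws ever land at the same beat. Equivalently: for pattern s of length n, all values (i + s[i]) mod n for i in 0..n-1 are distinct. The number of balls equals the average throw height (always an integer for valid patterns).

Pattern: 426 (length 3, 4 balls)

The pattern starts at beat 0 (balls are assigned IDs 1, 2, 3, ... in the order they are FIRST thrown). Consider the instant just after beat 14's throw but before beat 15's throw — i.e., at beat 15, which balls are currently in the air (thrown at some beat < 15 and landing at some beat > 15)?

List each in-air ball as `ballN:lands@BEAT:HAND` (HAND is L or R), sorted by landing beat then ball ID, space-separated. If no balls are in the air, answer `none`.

Beat 0 (L): throw ball1 h=4 -> lands@4:L; in-air after throw: [b1@4:L]
Beat 1 (R): throw ball2 h=2 -> lands@3:R; in-air after throw: [b2@3:R b1@4:L]
Beat 2 (L): throw ball3 h=6 -> lands@8:L; in-air after throw: [b2@3:R b1@4:L b3@8:L]
Beat 3 (R): throw ball2 h=4 -> lands@7:R; in-air after throw: [b1@4:L b2@7:R b3@8:L]
Beat 4 (L): throw ball1 h=2 -> lands@6:L; in-air after throw: [b1@6:L b2@7:R b3@8:L]
Beat 5 (R): throw ball4 h=6 -> lands@11:R; in-air after throw: [b1@6:L b2@7:R b3@8:L b4@11:R]
Beat 6 (L): throw ball1 h=4 -> lands@10:L; in-air after throw: [b2@7:R b3@8:L b1@10:L b4@11:R]
Beat 7 (R): throw ball2 h=2 -> lands@9:R; in-air after throw: [b3@8:L b2@9:R b1@10:L b4@11:R]
Beat 8 (L): throw ball3 h=6 -> lands@14:L; in-air after throw: [b2@9:R b1@10:L b4@11:R b3@14:L]
Beat 9 (R): throw ball2 h=4 -> lands@13:R; in-air after throw: [b1@10:L b4@11:R b2@13:R b3@14:L]
Beat 10 (L): throw ball1 h=2 -> lands@12:L; in-air after throw: [b4@11:R b1@12:L b2@13:R b3@14:L]
Beat 11 (R): throw ball4 h=6 -> lands@17:R; in-air after throw: [b1@12:L b2@13:R b3@14:L b4@17:R]
Beat 12 (L): throw ball1 h=4 -> lands@16:L; in-air after throw: [b2@13:R b3@14:L b1@16:L b4@17:R]
Beat 13 (R): throw ball2 h=2 -> lands@15:R; in-air after throw: [b3@14:L b2@15:R b1@16:L b4@17:R]
Beat 14 (L): throw ball3 h=6 -> lands@20:L; in-air after throw: [b2@15:R b1@16:L b4@17:R b3@20:L]
Beat 15 (R): throw ball2 h=4 -> lands@19:R; in-air after throw: [b1@16:L b4@17:R b2@19:R b3@20:L]

Answer: ball1:lands@16:L ball4:lands@17:R ball3:lands@20:L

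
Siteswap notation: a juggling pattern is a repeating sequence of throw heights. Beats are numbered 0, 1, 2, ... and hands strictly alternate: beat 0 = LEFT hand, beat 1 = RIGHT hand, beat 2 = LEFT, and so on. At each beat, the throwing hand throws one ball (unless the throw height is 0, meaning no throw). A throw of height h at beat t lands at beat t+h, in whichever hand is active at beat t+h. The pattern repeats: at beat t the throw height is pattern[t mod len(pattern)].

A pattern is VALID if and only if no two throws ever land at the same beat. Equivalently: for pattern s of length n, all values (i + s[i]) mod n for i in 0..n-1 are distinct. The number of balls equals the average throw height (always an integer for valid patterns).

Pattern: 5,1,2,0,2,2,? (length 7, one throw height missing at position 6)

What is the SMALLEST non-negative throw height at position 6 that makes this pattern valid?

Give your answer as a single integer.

i=0: (0 + 5) mod 7 = 5
i=1: (1 + 1) mod 7 = 2
i=2: (2 + 2) mod 7 = 4
i=3: (3 + 0) mod 7 = 3
i=4: (4 + 2) mod 7 = 6
i=5: (5 + 2) mod 7 = 0
i=6: s[i]=? (unknown)
Known residues: [0, 2, 3, 4, 5, 6]; need a permutation of 0..6, so missing residue r = 1
Need (6 + s) mod 7 = 1; smallest s = (1 - 6) mod 7 = 2

Answer: 2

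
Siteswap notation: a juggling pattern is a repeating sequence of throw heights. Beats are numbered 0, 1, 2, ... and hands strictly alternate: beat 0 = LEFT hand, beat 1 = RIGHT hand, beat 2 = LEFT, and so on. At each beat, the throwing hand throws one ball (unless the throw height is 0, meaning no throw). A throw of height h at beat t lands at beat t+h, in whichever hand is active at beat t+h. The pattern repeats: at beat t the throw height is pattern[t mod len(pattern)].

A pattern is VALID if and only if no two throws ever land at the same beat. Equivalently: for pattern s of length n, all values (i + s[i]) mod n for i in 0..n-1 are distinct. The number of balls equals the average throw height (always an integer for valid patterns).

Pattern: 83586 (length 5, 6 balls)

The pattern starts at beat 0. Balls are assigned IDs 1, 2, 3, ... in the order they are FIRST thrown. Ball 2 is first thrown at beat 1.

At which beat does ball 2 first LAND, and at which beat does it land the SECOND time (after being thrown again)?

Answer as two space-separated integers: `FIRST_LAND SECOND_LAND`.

Beat 0 (L): throw ball1 h=8 -> lands@8:L; in-air after throw: [b1@8:L]
Beat 1 (R): throw ball2 h=3 -> lands@4:L; in-air after throw: [b2@4:L b1@8:L]
Beat 2 (L): throw ball3 h=5 -> lands@7:R; in-air after throw: [b2@4:L b3@7:R b1@8:L]
Beat 3 (R): throw ball4 h=8 -> lands@11:R; in-air after throw: [b2@4:L b3@7:R b1@8:L b4@11:R]
Beat 4 (L): throw ball2 h=6 -> lands@10:L; in-air after throw: [b3@7:R b1@8:L b2@10:L b4@11:R]
Beat 5 (R): throw ball5 h=8 -> lands@13:R; in-air after throw: [b3@7:R b1@8:L b2@10:L b4@11:R b5@13:R]
Beat 6 (L): throw ball6 h=3 -> lands@9:R; in-air after throw: [b3@7:R b1@8:L b6@9:R b2@10:L b4@11:R b5@13:R]
Beat 7 (R): throw ball3 h=5 -> lands@12:L; in-air after throw: [b1@8:L b6@9:R b2@10:L b4@11:R b3@12:L b5@13:R]
Beat 8 (L): throw ball1 h=8 -> lands@16:L; in-air after throw: [b6@9:R b2@10:L b4@11:R b3@12:L b5@13:R b1@16:L]
Beat 9 (R): throw ball6 h=6 -> lands@15:R; in-air after throw: [b2@10:L b4@11:R b3@12:L b5@13:R b6@15:R b1@16:L]
Beat 10 (L): throw ball2 h=8 -> lands@18:L; in-air after throw: [b4@11:R b3@12:L b5@13:R b6@15:R b1@16:L b2@18:L]
Ball 2: thrown@1 h=3 -> first land @4; rethrown@4 h=6 -> second land @10

Answer: 4 10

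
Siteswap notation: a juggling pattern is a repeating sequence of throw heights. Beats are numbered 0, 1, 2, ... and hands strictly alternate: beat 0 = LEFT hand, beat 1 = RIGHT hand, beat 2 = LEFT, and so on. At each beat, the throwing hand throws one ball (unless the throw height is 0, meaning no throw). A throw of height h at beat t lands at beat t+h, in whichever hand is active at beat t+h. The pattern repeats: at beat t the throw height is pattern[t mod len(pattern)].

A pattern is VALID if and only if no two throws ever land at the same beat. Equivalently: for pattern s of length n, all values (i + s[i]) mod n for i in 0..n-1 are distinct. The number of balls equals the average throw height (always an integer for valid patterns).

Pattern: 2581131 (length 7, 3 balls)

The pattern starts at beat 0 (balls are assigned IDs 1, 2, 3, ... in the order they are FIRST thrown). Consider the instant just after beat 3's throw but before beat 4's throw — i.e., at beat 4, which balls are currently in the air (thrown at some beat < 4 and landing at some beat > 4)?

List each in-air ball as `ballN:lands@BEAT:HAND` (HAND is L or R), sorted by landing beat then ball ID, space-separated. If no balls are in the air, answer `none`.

Beat 0 (L): throw ball1 h=2 -> lands@2:L; in-air after throw: [b1@2:L]
Beat 1 (R): throw ball2 h=5 -> lands@6:L; in-air after throw: [b1@2:L b2@6:L]
Beat 2 (L): throw ball1 h=8 -> lands@10:L; in-air after throw: [b2@6:L b1@10:L]
Beat 3 (R): throw ball3 h=1 -> lands@4:L; in-air after throw: [b3@4:L b2@6:L b1@10:L]
Beat 4 (L): throw ball3 h=1 -> lands@5:R; in-air after throw: [b3@5:R b2@6:L b1@10:L]

Answer: ball2:lands@6:L ball1:lands@10:L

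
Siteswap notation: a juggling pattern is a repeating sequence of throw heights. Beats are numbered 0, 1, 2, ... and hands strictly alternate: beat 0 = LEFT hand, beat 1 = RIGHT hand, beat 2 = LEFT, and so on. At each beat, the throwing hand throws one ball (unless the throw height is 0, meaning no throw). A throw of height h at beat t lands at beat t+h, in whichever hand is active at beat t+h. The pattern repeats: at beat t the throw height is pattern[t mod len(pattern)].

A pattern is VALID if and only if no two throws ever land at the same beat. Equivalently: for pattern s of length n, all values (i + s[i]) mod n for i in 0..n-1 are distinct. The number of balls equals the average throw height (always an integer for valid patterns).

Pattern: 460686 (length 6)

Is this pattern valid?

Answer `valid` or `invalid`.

i=0: (i + s[i]) mod n = (0 + 4) mod 6 = 4
i=1: (i + s[i]) mod n = (1 + 6) mod 6 = 1
i=2: (i + s[i]) mod n = (2 + 0) mod 6 = 2
i=3: (i + s[i]) mod n = (3 + 6) mod 6 = 3
i=4: (i + s[i]) mod n = (4 + 8) mod 6 = 0
i=5: (i + s[i]) mod n = (5 + 6) mod 6 = 5
Residues: [4, 1, 2, 3, 0, 5], distinct: True

Answer: valid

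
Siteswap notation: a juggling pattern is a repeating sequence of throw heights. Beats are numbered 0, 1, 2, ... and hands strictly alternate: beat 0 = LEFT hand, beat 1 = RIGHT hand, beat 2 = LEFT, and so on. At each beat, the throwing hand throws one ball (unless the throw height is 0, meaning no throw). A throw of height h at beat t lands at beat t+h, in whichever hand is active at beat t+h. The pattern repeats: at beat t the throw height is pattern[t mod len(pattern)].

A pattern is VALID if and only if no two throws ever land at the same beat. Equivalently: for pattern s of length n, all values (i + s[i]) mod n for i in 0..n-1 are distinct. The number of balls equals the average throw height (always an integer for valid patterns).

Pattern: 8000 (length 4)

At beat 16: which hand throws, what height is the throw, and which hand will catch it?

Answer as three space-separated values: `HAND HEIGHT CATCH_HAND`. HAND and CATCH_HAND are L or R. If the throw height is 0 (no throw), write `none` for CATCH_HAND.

Beat 16: 16 mod 2 = 0, so hand = L
Throw height = pattern[16 mod 4] = pattern[0] = 8
Lands at beat 16+8=24, 24 mod 2 = 0, so catch hand = L

Answer: L 8 L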